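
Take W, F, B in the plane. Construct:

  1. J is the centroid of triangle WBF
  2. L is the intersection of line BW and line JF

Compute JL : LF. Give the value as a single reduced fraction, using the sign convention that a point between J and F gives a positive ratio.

Choose coordinates W = (0, 0), F = (1, 0), B = (0, 1).
1. J is the centroid of triangle WBF ⇒ J = (1/3, 1/3)
2. L is the intersection of line BW and line JF ⇒ L = (0, 1/2)
L = J + t·(F−J) with t = -1/2, so JL:LF = t:(1−t) = -1/2:3/2

JL:LF = -1/3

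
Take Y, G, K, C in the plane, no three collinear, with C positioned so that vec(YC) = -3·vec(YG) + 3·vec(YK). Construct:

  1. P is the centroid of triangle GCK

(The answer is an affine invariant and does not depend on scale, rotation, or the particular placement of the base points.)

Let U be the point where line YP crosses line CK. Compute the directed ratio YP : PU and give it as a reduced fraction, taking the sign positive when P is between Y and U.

YP:PU = 8

Choose coordinates Y = (0, 0), G = (1, 0), K = (0, 1), C = (-3, 3).
1. P is the centroid of triangle GCK ⇒ P = (-2/3, 4/3)
line YP meets CK at U = (-3/4, 3/2)
P = Y + t·(U−Y) with t = 8/9, so YP:PU = 8/9:1/9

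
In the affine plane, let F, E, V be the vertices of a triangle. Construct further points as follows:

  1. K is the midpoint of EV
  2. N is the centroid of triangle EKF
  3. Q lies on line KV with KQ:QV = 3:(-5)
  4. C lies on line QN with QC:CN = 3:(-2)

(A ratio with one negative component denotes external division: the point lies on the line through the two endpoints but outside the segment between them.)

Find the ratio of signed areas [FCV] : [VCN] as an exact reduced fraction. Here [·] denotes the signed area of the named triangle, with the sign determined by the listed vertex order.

Set F = (0, 0), E = (1, 0), V = (0, 1); any affine frame gives the same invariant.
1. K is the midpoint of EV ⇒ K = (1/2, 1/2)
2. N is the centroid of triangle EKF ⇒ N = (1/2, 1/6)
3. Q lies on line KV with KQ:QV = 3:(-5) ⇒ Q = (5/4, -1/4)
4. C lies on line QN with QC:CN = 3:(-2) ⇒ C = (-1, 1)
2·[FCV] = -1, 2·[VCN] = 5/6
[FCV]:[VCN] = -1:5/6 = -6/5

[FCV]:[VCN] = -6/5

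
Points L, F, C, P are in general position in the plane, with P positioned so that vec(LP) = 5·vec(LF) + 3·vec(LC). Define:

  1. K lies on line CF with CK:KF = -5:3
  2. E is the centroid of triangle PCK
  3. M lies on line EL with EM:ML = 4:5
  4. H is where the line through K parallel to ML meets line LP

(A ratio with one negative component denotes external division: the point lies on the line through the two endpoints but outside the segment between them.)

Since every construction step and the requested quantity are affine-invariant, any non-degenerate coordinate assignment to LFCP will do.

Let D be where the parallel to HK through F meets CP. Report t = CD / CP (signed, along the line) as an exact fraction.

t = -4

Set L = (0, 0), F = (1, 0), C = (0, 1), P = (5, 3); any affine frame gives the same invariant.
1. K lies on line CF with CK:KF = -5:3 ⇒ K = (5/2, -3/2)
2. E is the centroid of triangle PCK ⇒ E = (5/2, 5/6)
3. M lies on line EL with EM:ML = 4:5 ⇒ M = (25/18, 25/54)
4. H is where the line through K parallel to ML meets line LP ⇒ H = (-35/4, -21/4)
through F parallel to HK: direction (45/4, 15/4); meets CP at D = (-20, -7)
D = C + t·(P−C) with t = -4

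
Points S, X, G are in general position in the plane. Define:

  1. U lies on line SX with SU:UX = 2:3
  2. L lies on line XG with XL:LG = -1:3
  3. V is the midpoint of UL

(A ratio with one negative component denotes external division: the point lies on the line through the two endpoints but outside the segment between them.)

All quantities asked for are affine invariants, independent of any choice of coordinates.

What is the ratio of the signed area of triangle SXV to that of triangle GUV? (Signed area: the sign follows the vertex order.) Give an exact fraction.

[SXV]:[GUV] = -5/9

Choose coordinates S = (0, 0), X = (1, 0), G = (0, 1).
1. U lies on line SX with SU:UX = 2:3 ⇒ U = (2/5, 0)
2. L lies on line XG with XL:LG = -1:3 ⇒ L = (3/2, -1/2)
3. V is the midpoint of UL ⇒ V = (19/20, -1/4)
2·[SXV] = -1/4, 2·[GUV] = 9/20
[SXV]:[GUV] = -1/4:9/20 = -5/9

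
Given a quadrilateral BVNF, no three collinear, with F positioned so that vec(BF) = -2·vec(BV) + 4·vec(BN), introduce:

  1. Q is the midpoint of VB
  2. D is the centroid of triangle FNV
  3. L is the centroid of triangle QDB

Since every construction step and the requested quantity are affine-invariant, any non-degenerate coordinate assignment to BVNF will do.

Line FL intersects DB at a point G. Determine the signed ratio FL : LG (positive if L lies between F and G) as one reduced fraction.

Work in coordinates with B = (0, 0), V = (1, 0), N = (0, 1), F = (-2, 4).
1. Q is the midpoint of VB ⇒ Q = (1/2, 0)
2. D is the centroid of triangle FNV ⇒ D = (-1/3, 5/3)
3. L is the centroid of triangle QDB ⇒ L = (1/18, 5/9)
line FL meets DB at G = (-8/41, 40/41)
L = F + t·(G−F) with t = 41/36, so FL:LG = 41/36:-5/36

FL:LG = -41/5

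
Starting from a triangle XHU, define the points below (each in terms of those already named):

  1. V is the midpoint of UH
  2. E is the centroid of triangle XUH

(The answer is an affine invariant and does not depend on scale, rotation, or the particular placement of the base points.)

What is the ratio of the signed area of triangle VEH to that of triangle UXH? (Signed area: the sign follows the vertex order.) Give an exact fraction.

[VEH]:[UXH] = 1/6

Assign X = (0, 0), H = (1, 0), U = (0, 1) — the answer is frame-independent, so this choice is without loss of generality.
1. V is the midpoint of UH ⇒ V = (1/2, 1/2)
2. E is the centroid of triangle XUH ⇒ E = (1/3, 1/3)
2·[VEH] = 1/6, 2·[UXH] = 1
[VEH]:[UXH] = 1/6:1 = 1/6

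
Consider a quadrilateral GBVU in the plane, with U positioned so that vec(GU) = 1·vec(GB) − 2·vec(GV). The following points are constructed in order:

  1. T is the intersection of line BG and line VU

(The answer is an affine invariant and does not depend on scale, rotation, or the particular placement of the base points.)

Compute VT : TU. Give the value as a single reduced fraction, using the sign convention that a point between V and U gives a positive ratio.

VT:TU = 1/2

Work in coordinates with G = (0, 0), B = (1, 0), V = (0, 1), U = (1, -2).
1. T is the intersection of line BG and line VU ⇒ T = (1/3, 0)
T = V + t·(U−V) with t = 1/3, so VT:TU = t:(1−t) = 1/3:2/3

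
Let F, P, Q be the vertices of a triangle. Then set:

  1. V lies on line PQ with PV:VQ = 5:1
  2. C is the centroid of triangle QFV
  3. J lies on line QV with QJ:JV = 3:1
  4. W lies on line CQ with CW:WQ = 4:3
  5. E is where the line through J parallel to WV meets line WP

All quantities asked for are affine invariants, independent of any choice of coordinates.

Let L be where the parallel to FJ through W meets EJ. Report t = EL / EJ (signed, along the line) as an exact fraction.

t = 23/63

Work in coordinates with F = (0, 0), P = (1, 0), Q = (0, 1).
1. V lies on line PQ with PV:VQ = 5:1 ⇒ V = (1/6, 5/6)
2. C is the centroid of triangle QFV ⇒ C = (1/18, 11/18)
3. J lies on line QV with QJ:JV = 3:1 ⇒ J = (1/8, 7/8)
4. W lies on line CQ with CW:WQ = 4:3 ⇒ W = (1/42, 5/6)
5. E is where the line through J parallel to WV meets line WP ⇒ E = (-1/40, 7/8)
through W parallel to FJ: direction (1/8, 7/8); meets EJ at L = (5/168, 7/8)
L = E + t·(J−E) with t = 23/63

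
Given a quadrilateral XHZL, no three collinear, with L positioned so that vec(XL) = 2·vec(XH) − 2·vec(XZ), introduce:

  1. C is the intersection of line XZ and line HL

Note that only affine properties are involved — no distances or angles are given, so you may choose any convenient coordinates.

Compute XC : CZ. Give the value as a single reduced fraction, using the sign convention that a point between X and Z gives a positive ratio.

Choose coordinates X = (0, 0), H = (1, 0), Z = (0, 1), L = (2, -2).
1. C is the intersection of line XZ and line HL ⇒ C = (0, 2)
C = X + t·(Z−X) with t = 2, so XC:CZ = t:(1−t) = 2:-1

XC:CZ = -2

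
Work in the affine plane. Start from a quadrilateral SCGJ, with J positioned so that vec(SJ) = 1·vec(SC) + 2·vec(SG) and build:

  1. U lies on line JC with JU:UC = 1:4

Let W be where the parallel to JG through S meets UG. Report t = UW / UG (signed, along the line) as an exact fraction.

Assign S = (0, 0), C = (1, 0), G = (0, 1), J = (1, 2) — the answer is frame-independent, so this choice is without loss of generality.
1. U lies on line JC with JU:UC = 1:4 ⇒ U = (1, 8/5)
through S parallel to JG: direction (-1, -1); meets UG at W = (5/2, 5/2)
W = U + t·(G−U) with t = -3/2

t = -3/2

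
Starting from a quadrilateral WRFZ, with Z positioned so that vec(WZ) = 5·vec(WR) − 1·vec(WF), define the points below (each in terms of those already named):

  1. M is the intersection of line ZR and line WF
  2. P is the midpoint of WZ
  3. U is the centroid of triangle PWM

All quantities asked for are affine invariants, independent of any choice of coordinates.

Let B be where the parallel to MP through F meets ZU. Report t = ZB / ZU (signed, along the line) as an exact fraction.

Assign W = (0, 0), R = (1, 0), F = (0, 1), Z = (5, -1) — the answer is frame-independent, so this choice is without loss of generality.
1. M is the intersection of line ZR and line WF ⇒ M = (0, 1/4)
2. P is the midpoint of WZ ⇒ P = (5/2, -1/2)
3. U is the centroid of triangle PWM ⇒ U = (5/6, -1/12)
through F parallel to MP: direction (5/2, -3/4); meets ZU at B = (45/4, -19/8)
B = Z + t·(U−Z) with t = -3/2

t = -3/2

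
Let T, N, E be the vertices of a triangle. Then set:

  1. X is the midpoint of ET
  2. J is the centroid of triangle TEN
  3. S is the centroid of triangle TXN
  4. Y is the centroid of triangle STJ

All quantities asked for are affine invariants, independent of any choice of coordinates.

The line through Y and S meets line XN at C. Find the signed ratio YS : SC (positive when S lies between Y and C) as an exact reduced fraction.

Work in coordinates with T = (0, 0), N = (1, 0), E = (0, 1).
1. X is the midpoint of ET ⇒ X = (0, 1/2)
2. J is the centroid of triangle TEN ⇒ J = (1/3, 1/3)
3. S is the centroid of triangle TXN ⇒ S = (1/3, 1/6)
4. Y is the centroid of triangle STJ ⇒ Y = (2/9, 1/6)
line YS meets XN at C = (2/3, 1/6)
S = Y + t·(C−Y) with t = 1/4, so YS:SC = 1/4:3/4

YS:SC = 1/3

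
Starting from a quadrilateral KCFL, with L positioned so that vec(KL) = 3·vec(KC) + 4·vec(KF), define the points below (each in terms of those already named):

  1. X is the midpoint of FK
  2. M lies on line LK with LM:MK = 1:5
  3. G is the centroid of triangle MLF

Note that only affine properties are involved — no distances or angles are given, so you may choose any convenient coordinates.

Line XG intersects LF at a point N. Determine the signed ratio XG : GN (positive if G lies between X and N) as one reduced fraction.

XG:GN = 8

Assign K = (0, 0), C = (1, 0), F = (0, 1), L = (3, 4) — the answer is frame-independent, so this choice is without loss of generality.
1. X is the midpoint of FK ⇒ X = (0, 1/2)
2. M lies on line LK with LM:MK = 1:5 ⇒ M = (5/2, 10/3)
3. G is the centroid of triangle MLF ⇒ G = (11/6, 25/9)
line XG meets LF at N = (33/16, 49/16)
G = X + t·(N−X) with t = 8/9, so XG:GN = 8/9:1/9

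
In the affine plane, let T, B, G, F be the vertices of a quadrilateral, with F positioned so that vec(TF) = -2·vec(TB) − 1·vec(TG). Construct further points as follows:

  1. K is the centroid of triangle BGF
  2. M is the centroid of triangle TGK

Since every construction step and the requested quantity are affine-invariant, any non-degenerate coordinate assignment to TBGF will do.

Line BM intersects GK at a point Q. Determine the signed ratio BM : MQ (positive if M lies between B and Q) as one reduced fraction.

Assign T = (0, 0), B = (1, 0), G = (0, 1), F = (-2, -1) — the answer is frame-independent, so this choice is without loss of generality.
1. K is the centroid of triangle BGF ⇒ K = (-1/3, 0)
2. M is the centroid of triangle TGK ⇒ M = (-1/9, 1/3)
line BM meets GK at Q = (-7/33, 4/11)
M = B + t·(Q−B) with t = 11/12, so BM:MQ = 11/12:1/12

BM:MQ = 11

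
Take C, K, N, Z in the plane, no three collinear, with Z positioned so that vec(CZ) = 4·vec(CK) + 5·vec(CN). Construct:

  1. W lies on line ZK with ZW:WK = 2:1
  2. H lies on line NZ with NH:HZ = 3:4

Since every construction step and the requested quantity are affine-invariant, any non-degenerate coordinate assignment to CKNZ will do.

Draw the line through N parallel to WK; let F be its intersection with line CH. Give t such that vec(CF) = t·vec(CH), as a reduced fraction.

t = -7

Assign C = (0, 0), K = (1, 0), N = (0, 1), Z = (4, 5) — the answer is frame-independent, so this choice is without loss of generality.
1. W lies on line ZK with ZW:WK = 2:1 ⇒ W = (2, 5/3)
2. H lies on line NZ with NH:HZ = 3:4 ⇒ H = (12/7, 19/7)
through N parallel to WK: direction (-1, -5/3); meets CH at F = (-12, -19)
F = C + t·(H−C) with t = -7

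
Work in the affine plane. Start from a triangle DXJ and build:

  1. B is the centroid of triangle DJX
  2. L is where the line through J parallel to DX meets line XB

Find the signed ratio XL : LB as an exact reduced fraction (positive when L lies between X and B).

XL:LB = -3/2

Work in coordinates with D = (0, 0), X = (1, 0), J = (0, 1).
1. B is the centroid of triangle DJX ⇒ B = (1/3, 1/3)
2. L is where the line through J parallel to DX meets line XB ⇒ L = (-1, 1)
L = X + t·(B−X) with t = 3, so XL:LB = t:(1−t) = 3:-2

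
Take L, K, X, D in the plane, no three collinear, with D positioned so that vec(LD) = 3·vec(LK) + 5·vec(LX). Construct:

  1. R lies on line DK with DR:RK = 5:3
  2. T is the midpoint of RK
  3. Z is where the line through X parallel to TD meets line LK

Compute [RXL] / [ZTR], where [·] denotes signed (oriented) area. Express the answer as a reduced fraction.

Work in coordinates with L = (0, 0), K = (1, 0), X = (0, 1), D = (3, 5).
1. R lies on line DK with DR:RK = 5:3 ⇒ R = (7/4, 15/8)
2. T is the midpoint of RK ⇒ T = (11/8, 15/16)
3. Z is where the line through X parallel to TD meets line LK ⇒ Z = (-2/5, 0)
2·[RXL] = 7/4, 2·[ZTR] = 21/16
[RXL]:[ZTR] = 7/4:21/16 = 4/3

[RXL]:[ZTR] = 4/3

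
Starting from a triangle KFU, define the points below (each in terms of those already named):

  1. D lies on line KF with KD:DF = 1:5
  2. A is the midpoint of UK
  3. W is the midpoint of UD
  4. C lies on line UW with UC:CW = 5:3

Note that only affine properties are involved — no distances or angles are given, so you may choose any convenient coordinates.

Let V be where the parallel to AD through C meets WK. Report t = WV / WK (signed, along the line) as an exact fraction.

Work in coordinates with K = (0, 0), F = (1, 0), U = (0, 1).
1. D lies on line KF with KD:DF = 1:5 ⇒ D = (1/6, 0)
2. A is the midpoint of UK ⇒ A = (0, 1/2)
3. W is the midpoint of UD ⇒ W = (1/12, 1/2)
4. C lies on line UW with UC:CW = 5:3 ⇒ C = (5/96, 11/16)
through C parallel to AD: direction (1/6, -1/2); meets WK at V = (3/32, 9/16)
V = W + t·(K−W) with t = -1/8

t = -1/8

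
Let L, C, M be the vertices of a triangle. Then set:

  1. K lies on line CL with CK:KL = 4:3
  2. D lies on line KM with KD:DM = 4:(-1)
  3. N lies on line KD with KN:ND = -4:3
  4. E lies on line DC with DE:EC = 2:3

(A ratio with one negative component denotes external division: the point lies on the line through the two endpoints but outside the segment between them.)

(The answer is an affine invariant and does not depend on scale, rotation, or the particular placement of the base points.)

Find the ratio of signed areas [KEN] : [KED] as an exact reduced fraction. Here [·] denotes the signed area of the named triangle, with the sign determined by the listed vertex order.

Set L = (0, 0), C = (1, 0), M = (0, 1); any affine frame gives the same invariant.
1. K lies on line CL with CK:KL = 4:3 ⇒ K = (3/7, 0)
2. D lies on line KM with KD:DM = 4:(-1) ⇒ D = (-1/7, 4/3)
3. N lies on line KD with KN:ND = -4:3 ⇒ N = (-13/7, 16/3)
4. E lies on line DC with DE:EC = 2:3 ⇒ E = (11/35, 4/5)
2·[KEN] = 128/105, 2·[KED] = 32/105
[KEN]:[KED] = 128/105:32/105 = 4

[KEN]:[KED] = 4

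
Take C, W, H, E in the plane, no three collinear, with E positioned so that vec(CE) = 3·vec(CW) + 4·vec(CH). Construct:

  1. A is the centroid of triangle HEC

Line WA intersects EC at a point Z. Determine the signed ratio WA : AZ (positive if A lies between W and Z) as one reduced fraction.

WA:AZ = -5

Assign C = (0, 0), W = (1, 0), H = (0, 1), E = (3, 4) — the answer is frame-independent, so this choice is without loss of generality.
1. A is the centroid of triangle HEC ⇒ A = (1, 5/3)
line WA meets EC at Z = (1, 4/3)
A = W + t·(Z−W) with t = 5/4, so WA:AZ = 5/4:-1/4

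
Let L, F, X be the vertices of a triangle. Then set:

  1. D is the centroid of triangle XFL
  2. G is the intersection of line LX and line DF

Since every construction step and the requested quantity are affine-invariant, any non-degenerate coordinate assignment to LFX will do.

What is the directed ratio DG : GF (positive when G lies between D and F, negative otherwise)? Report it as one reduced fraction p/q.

DG:GF = -1/3

Choose coordinates L = (0, 0), F = (1, 0), X = (0, 1).
1. D is the centroid of triangle XFL ⇒ D = (1/3, 1/3)
2. G is the intersection of line LX and line DF ⇒ G = (0, 1/2)
G = D + t·(F−D) with t = -1/2, so DG:GF = t:(1−t) = -1/2:3/2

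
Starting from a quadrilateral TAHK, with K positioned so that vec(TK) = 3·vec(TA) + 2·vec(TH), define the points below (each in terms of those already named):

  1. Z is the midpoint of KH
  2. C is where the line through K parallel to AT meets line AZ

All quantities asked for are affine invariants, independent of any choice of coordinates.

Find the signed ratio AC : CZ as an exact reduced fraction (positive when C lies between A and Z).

AC:CZ = -4

Work in coordinates with T = (0, 0), A = (1, 0), H = (0, 1), K = (3, 2).
1. Z is the midpoint of KH ⇒ Z = (3/2, 3/2)
2. C is where the line through K parallel to AT meets line AZ ⇒ C = (5/3, 2)
C = A + t·(Z−A) with t = 4/3, so AC:CZ = t:(1−t) = 4/3:-1/3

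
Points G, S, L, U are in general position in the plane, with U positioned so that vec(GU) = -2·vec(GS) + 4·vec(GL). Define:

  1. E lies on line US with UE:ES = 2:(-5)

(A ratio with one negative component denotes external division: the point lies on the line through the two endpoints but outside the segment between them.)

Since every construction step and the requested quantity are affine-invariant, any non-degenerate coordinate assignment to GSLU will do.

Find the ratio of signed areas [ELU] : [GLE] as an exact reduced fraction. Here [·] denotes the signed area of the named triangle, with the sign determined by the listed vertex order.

[ELU]:[GLE] = 1/6

Work in coordinates with G = (0, 0), S = (1, 0), L = (0, 1), U = (-2, 4).
1. E lies on line US with UE:ES = 2:(-5) ⇒ E = (-4, 20/3)
2·[ELU] = 2/3, 2·[GLE] = 4
[ELU]:[GLE] = 2/3:4 = 1/6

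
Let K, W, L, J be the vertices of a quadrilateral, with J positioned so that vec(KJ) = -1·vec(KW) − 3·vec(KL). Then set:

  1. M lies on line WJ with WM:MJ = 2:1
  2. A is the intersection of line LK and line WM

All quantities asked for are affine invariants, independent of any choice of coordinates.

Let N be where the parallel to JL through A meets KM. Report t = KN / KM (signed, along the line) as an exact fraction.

Work in coordinates with K = (0, 0), W = (1, 0), L = (0, 1), J = (-1, -3).
1. M lies on line WJ with WM:MJ = 2:1 ⇒ M = (-1/3, -2)
2. A is the intersection of line LK and line WM ⇒ A = (0, -3/2)
through A parallel to JL: direction (1, 4); meets KM at N = (-3/4, -9/2)
N = K + t·(M−K) with t = 9/4

t = 9/4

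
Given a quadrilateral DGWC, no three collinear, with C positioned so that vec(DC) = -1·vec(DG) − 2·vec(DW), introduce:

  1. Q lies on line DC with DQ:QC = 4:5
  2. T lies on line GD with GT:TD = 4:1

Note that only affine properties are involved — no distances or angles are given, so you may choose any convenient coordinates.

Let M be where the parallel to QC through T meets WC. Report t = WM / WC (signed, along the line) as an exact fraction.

t = 7/5

Choose coordinates D = (0, 0), G = (1, 0), W = (0, 1), C = (-1, -2).
1. Q lies on line DC with DQ:QC = 4:5 ⇒ Q = (-4/9, -8/9)
2. T lies on line GD with GT:TD = 4:1 ⇒ T = (1/5, 0)
through T parallel to QC: direction (-5/9, -10/9); meets WC at M = (-7/5, -16/5)
M = W + t·(C−W) with t = 7/5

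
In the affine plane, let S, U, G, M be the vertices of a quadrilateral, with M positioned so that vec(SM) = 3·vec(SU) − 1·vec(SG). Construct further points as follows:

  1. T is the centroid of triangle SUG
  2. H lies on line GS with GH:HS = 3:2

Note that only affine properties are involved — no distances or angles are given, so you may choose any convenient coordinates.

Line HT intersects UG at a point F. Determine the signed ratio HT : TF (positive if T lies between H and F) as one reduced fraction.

Set S = (0, 0), U = (1, 0), G = (0, 1), M = (3, -1); any affine frame gives the same invariant.
1. T is the centroid of triangle SUG ⇒ T = (1/3, 1/3)
2. H lies on line GS with GH:HS = 3:2 ⇒ H = (0, 2/5)
line HT meets UG at F = (3/4, 1/4)
T = H + t·(F−H) with t = 4/9, so HT:TF = 4/9:5/9

HT:TF = 4/5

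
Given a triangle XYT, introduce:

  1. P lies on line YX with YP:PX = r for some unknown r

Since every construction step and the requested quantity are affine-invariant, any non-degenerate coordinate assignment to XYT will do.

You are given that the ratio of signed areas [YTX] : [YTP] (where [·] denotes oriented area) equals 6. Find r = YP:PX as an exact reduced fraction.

r = 1/5

Work in coordinates with X = (0, 0), Y = (1, 0), T = (0, 1).
1. With YP:PX = r, write λ = r/(r+1) so P = Y + λ·(X−Y); P is affine-linear in λ
Every point depending on P is an affine combination of P and λ-independent points, so each such coordinate is linear in λ; the λ² term in each signed area is a multiple of (X−Y)×(X−Y) = 0, so 2·[YTX] and 2·[YTP] are each linear in λ. Evaluating at λ=0 and λ=1:
  2·[YTX] = 1,   2·[YTP] = λ
So [YTX]:[YTP] = (1) / (λ). Setting this equal to 6:
  1 = 6·(λ)  ⇒  λ = 1/6
Then r = λ/(1−λ) = (1/6)/(5/6) = 1/5. Check: with r = 1/5, P = (5/6, 0) and [YTX]:[YTP] = 6 as required.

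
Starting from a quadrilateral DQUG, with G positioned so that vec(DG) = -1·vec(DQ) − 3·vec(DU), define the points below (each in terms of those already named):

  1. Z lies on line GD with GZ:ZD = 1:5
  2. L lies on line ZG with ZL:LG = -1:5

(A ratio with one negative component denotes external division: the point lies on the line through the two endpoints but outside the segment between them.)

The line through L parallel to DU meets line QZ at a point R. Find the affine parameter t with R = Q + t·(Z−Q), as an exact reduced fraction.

Set D = (0, 0), Q = (1, 0), U = (0, 1), G = (-1, -3); any affine frame gives the same invariant.
1. Z lies on line GD with GZ:ZD = 1:5 ⇒ Z = (-5/6, -5/2)
2. L lies on line ZG with ZL:LG = -1:5 ⇒ L = (-19/24, -19/8)
through L parallel to DU: direction (0, 1); meets QZ at R = (-19/24, -215/88)
R = Q + t·(Z−Q) with t = 43/44

t = 43/44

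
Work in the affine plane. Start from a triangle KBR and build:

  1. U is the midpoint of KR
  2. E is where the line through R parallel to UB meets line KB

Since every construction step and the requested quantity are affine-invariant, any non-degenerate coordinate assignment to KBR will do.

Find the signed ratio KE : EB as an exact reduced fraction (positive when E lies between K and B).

KE:EB = -2

Assign K = (0, 0), B = (1, 0), R = (0, 1) — the answer is frame-independent, so this choice is without loss of generality.
1. U is the midpoint of KR ⇒ U = (0, 1/2)
2. E is where the line through R parallel to UB meets line KB ⇒ E = (2, 0)
E = K + t·(B−K) with t = 2, so KE:EB = t:(1−t) = 2:-1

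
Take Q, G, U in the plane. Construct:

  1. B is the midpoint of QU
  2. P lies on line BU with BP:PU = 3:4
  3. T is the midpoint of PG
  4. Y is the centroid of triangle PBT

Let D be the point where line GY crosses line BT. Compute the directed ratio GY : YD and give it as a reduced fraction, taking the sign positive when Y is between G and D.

Work in coordinates with Q = (0, 0), G = (1, 0), U = (0, 1).
1. B is the midpoint of QU ⇒ B = (0, 1/2)
2. P lies on line BU with BP:PU = 3:4 ⇒ P = (0, 5/7)
3. T is the midpoint of PG ⇒ T = (1/2, 5/14)
4. Y is the centroid of triangle PBT ⇒ Y = (1/6, 11/21)
line GY meets BT at D = (3/8, 11/28)
Y = G + t·(D−G) with t = 4/3, so GY:YD = 4/3:-1/3

GY:YD = -4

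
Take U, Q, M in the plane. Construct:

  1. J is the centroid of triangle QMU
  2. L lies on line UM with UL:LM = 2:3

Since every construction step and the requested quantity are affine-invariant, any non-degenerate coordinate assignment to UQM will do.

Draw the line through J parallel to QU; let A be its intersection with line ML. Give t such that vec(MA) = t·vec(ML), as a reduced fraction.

t = 10/9

Set U = (0, 0), Q = (1, 0), M = (0, 1); any affine frame gives the same invariant.
1. J is the centroid of triangle QMU ⇒ J = (1/3, 1/3)
2. L lies on line UM with UL:LM = 2:3 ⇒ L = (0, 2/5)
through J parallel to QU: direction (-1, 0); meets ML at A = (0, 1/3)
A = M + t·(L−M) with t = 10/9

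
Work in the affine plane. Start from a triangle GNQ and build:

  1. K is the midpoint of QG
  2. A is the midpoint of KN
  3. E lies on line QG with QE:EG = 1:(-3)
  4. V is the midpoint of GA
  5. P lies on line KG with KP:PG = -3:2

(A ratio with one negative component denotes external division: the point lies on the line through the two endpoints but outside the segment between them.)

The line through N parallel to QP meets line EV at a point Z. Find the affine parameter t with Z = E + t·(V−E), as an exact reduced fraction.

t = 4

Assign G = (0, 0), N = (1, 0), Q = (0, 1) — the answer is frame-independent, so this choice is without loss of generality.
1. K is the midpoint of QG ⇒ K = (0, 1/2)
2. A is the midpoint of KN ⇒ A = (1/2, 1/4)
3. E lies on line QG with QE:EG = 1:(-3) ⇒ E = (0, 3/2)
4. V is the midpoint of GA ⇒ V = (1/4, 1/8)
5. P lies on line KG with KP:PG = -3:2 ⇒ P = (0, -1)
through N parallel to QP: direction (0, -2); meets EV at Z = (1, -4)
Z = E + t·(V−E) with t = 4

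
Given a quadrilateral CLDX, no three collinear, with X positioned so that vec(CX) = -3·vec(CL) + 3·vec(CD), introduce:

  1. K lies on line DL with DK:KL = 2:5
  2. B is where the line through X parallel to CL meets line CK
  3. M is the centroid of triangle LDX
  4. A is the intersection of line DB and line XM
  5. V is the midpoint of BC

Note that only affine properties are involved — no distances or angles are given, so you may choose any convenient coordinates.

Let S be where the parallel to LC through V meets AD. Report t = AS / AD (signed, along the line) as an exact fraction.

Choose coordinates C = (0, 0), L = (1, 0), D = (0, 1), X = (-3, 3).
1. K lies on line DL with DK:KL = 2:5 ⇒ K = (2/7, 5/7)
2. B is where the line through X parallel to CL meets line CK ⇒ B = (6/5, 3)
3. M is the centroid of triangle LDX ⇒ M = (-2/3, 4/3)
4. A is the intersection of line DB and line XM ⇒ A = (-3/50, 9/10)
5. V is the midpoint of BC ⇒ V = (3/5, 3/2)
through V parallel to LC: direction (-1, 0); meets AD at S = (3/10, 3/2)
S = A + t·(D−A) with t = 6

t = 6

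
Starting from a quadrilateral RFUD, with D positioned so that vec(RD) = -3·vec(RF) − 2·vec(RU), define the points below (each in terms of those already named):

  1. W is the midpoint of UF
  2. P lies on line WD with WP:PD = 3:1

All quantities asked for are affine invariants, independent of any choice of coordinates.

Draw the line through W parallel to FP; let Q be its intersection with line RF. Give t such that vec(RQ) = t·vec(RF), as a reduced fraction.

t = -7/11

Choose coordinates R = (0, 0), F = (1, 0), U = (0, 1), D = (-3, -2).
1. W is the midpoint of UF ⇒ W = (1/2, 1/2)
2. P lies on line WD with WP:PD = 3:1 ⇒ P = (-17/8, -11/8)
through W parallel to FP: direction (-25/8, -11/8); meets RF at Q = (-7/11, 0)
Q = R + t·(F−R) with t = -7/11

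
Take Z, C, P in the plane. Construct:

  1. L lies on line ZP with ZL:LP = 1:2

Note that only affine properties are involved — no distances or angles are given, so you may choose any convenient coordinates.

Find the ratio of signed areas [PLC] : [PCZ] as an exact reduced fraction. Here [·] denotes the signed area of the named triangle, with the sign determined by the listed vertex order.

[PLC]:[PCZ] = -2/3

Assign Z = (0, 0), C = (1, 0), P = (0, 1) — the answer is frame-independent, so this choice is without loss of generality.
1. L lies on line ZP with ZL:LP = 1:2 ⇒ L = (0, 1/3)
2·[PLC] = 2/3, 2·[PCZ] = -1
[PLC]:[PCZ] = 2/3:-1 = -2/3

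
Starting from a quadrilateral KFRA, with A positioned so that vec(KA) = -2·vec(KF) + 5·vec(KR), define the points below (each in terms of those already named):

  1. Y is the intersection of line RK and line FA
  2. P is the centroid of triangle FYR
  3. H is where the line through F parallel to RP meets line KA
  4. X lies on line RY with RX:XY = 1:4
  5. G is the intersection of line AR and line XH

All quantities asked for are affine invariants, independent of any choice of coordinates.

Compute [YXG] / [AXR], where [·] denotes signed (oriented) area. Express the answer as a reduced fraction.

[YXG]:[AXR] = 4/103

Work in coordinates with K = (0, 0), F = (1, 0), R = (0, 1), A = (-2, 5).
1. Y is the intersection of line RK and line FA ⇒ Y = (0, 5/3)
2. P is the centroid of triangle FYR ⇒ P = (1/3, 8/9)
3. H is where the line through F parallel to RP meets line KA ⇒ H = (-2/13, 5/13)
4. X lies on line RY with RX:XY = 1:4 ⇒ X = (0, 17/15)
5. G is the intersection of line AR and line XH ⇒ G = (-2/103, 107/103)
2·[YXG] = -16/1545, 2·[AXR] = -4/15
[YXG]:[AXR] = -16/1545:-4/15 = 4/103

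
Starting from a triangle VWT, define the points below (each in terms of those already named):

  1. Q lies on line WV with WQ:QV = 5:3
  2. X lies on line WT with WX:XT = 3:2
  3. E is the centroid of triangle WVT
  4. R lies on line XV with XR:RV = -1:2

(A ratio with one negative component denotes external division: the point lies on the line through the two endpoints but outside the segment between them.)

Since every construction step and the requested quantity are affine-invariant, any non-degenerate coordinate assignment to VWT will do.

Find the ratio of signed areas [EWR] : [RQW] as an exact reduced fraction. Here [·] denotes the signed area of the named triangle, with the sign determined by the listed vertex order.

Set V = (0, 0), W = (1, 0), T = (0, 1); any affine frame gives the same invariant.
1. Q lies on line WV with WQ:QV = 5:3 ⇒ Q = (3/8, 0)
2. X lies on line WT with WX:XT = 3:2 ⇒ X = (2/5, 3/5)
3. E is the centroid of triangle WVT ⇒ E = (1/3, 1/3)
4. R lies on line XV with XR:RV = -1:2 ⇒ R = (4/5, 6/5)
2·[EWR] = 11/15, 2·[RQW] = 3/4
[EWR]:[RQW] = 11/15:3/4 = 44/45

[EWR]:[RQW] = 44/45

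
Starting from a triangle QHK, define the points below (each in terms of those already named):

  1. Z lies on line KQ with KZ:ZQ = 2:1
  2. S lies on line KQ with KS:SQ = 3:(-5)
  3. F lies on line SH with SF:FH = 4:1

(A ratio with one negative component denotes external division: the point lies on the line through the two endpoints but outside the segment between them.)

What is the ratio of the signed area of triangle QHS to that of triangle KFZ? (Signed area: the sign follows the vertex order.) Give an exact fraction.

Choose coordinates Q = (0, 0), H = (1, 0), K = (0, 1).
1. Z lies on line KQ with KZ:ZQ = 2:1 ⇒ Z = (0, 1/3)
2. S lies on line KQ with KS:SQ = 3:(-5) ⇒ S = (0, 5/2)
3. F lies on line SH with SF:FH = 4:1 ⇒ F = (4/5, 1/2)
2·[QHS] = 5/2, 2·[KFZ] = -8/15
[QHS]:[KFZ] = 5/2:-8/15 = -75/16

[QHS]:[KFZ] = -75/16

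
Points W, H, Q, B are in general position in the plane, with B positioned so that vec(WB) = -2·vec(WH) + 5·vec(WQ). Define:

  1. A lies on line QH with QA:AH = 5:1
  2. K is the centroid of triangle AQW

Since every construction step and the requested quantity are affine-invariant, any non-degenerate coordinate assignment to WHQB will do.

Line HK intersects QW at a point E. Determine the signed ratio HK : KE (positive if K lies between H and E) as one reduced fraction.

HK:KE = 13/5

Set W = (0, 0), H = (1, 0), Q = (0, 1), B = (-2, 5); any affine frame gives the same invariant.
1. A lies on line QH with QA:AH = 5:1 ⇒ A = (5/6, 1/6)
2. K is the centroid of triangle AQW ⇒ K = (5/18, 7/18)
line HK meets QW at E = (0, 7/13)
K = H + t·(E−H) with t = 13/18, so HK:KE = 13/18:5/18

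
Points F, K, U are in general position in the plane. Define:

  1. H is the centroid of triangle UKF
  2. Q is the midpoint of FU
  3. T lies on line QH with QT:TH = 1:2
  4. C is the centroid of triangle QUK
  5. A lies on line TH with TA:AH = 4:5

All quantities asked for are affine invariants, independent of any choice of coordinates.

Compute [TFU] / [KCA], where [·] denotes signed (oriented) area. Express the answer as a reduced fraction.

Assign F = (0, 0), K = (1, 0), U = (0, 1) — the answer is frame-independent, so this choice is without loss of generality.
1. H is the centroid of triangle UKF ⇒ H = (1/3, 1/3)
2. Q is the midpoint of FU ⇒ Q = (0, 1/2)
3. T lies on line QH with QT:TH = 1:2 ⇒ T = (1/9, 4/9)
4. C is the centroid of triangle QUK ⇒ C = (1/3, 1/2)
5. A lies on line TH with TA:AH = 4:5 ⇒ A = (17/81, 32/81)
2·[TFU] = -1/9, 2·[KCA] = 32/243
[TFU]:[KCA] = -1/9:32/243 = -27/32

[TFU]:[KCA] = -27/32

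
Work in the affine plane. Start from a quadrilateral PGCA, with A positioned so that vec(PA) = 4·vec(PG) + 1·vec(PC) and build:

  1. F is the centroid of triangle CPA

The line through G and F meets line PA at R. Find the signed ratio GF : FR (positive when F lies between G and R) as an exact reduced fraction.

GF:FR = -7/4

Choose coordinates P = (0, 0), G = (1, 0), C = (0, 1), A = (4, 1).
1. F is the centroid of triangle CPA ⇒ F = (4/3, 2/3)
line GF meets PA at R = (8/7, 2/7)
F = G + t·(R−G) with t = 7/3, so GF:FR = 7/3:-4/3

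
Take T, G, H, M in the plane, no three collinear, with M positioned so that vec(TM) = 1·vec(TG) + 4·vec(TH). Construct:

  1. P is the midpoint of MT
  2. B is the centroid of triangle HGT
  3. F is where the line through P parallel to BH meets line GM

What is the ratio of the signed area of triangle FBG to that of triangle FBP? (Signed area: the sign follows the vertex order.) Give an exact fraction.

[FBG]:[FBP] = -2/3

Assign T = (0, 0), G = (1, 0), H = (0, 1), M = (1, 4) — the answer is frame-independent, so this choice is without loss of generality.
1. P is the midpoint of MT ⇒ P = (1/2, 2)
2. B is the centroid of triangle HGT ⇒ B = (1/3, 1/3)
3. F is where the line through P parallel to BH meets line GM ⇒ F = (1, 1)
2·[FBG] = 2/3, 2·[FBP] = -1
[FBG]:[FBP] = 2/3:-1 = -2/3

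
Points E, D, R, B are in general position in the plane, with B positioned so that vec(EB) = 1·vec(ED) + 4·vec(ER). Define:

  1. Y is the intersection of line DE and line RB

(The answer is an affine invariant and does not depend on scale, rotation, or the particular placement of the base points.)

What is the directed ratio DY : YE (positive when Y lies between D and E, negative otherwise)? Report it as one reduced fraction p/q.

Set E = (0, 0), D = (1, 0), R = (0, 1), B = (1, 4); any affine frame gives the same invariant.
1. Y is the intersection of line DE and line RB ⇒ Y = (-1/3, 0)
Y = D + t·(E−D) with t = 4/3, so DY:YE = t:(1−t) = 4/3:-1/3

DY:YE = -4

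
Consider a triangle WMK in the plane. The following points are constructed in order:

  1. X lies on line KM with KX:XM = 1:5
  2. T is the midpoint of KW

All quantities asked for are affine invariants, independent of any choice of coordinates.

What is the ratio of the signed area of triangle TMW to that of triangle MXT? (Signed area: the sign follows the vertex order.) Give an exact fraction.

[TMW]:[MXT] = -6/5

Assign W = (0, 0), M = (1, 0), K = (0, 1) — the answer is frame-independent, so this choice is without loss of generality.
1. X lies on line KM with KX:XM = 1:5 ⇒ X = (1/6, 5/6)
2. T is the midpoint of KW ⇒ T = (0, 1/2)
2·[TMW] = -1/2, 2·[MXT] = 5/12
[TMW]:[MXT] = -1/2:5/12 = -6/5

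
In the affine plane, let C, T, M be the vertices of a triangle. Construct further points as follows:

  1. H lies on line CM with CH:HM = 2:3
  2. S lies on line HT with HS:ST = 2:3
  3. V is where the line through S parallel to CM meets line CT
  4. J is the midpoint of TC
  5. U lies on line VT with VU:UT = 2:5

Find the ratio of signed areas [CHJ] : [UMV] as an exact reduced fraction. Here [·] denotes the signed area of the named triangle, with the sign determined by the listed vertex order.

Choose coordinates C = (0, 0), T = (1, 0), M = (0, 1).
1. H lies on line CM with CH:HM = 2:3 ⇒ H = (0, 2/5)
2. S lies on line HT with HS:ST = 2:3 ⇒ S = (2/5, 6/25)
3. V is where the line through S parallel to CM meets line CT ⇒ V = (2/5, 0)
4. J is the midpoint of TC ⇒ J = (1/2, 0)
5. U lies on line VT with VU:UT = 2:5 ⇒ U = (4/7, 0)
2·[CHJ] = -1/5, 2·[UMV] = 6/35
[CHJ]:[UMV] = -1/5:6/35 = -7/6

[CHJ]:[UMV] = -7/6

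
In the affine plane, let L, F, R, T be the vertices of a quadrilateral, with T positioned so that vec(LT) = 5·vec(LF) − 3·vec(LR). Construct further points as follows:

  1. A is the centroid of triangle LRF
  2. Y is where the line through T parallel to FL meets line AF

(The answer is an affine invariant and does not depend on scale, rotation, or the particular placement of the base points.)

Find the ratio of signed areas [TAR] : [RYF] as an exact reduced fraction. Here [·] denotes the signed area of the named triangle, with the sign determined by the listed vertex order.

[TAR]:[RYF] = 2/3

Set L = (0, 0), F = (1, 0), R = (0, 1), T = (5, -3); any affine frame gives the same invariant.
1. A is the centroid of triangle LRF ⇒ A = (1/3, 1/3)
2. Y is where the line through T parallel to FL meets line AF ⇒ Y = (7, -3)
2·[TAR] = -2, 2·[RYF] = -3
[TAR]:[RYF] = -2:-3 = 2/3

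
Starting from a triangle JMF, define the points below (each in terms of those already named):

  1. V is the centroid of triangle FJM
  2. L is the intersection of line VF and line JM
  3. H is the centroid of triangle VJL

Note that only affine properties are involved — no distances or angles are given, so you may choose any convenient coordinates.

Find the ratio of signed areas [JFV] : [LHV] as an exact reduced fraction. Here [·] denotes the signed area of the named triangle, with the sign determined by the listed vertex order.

Assign J = (0, 0), M = (1, 0), F = (0, 1) — the answer is frame-independent, so this choice is without loss of generality.
1. V is the centroid of triangle FJM ⇒ V = (1/3, 1/3)
2. L is the intersection of line VF and line JM ⇒ L = (1/2, 0)
3. H is the centroid of triangle VJL ⇒ H = (5/18, 1/9)
2·[JFV] = -1/3, 2·[LHV] = -1/18
[JFV]:[LHV] = -1/3:-1/18 = 6

[JFV]:[LHV] = 6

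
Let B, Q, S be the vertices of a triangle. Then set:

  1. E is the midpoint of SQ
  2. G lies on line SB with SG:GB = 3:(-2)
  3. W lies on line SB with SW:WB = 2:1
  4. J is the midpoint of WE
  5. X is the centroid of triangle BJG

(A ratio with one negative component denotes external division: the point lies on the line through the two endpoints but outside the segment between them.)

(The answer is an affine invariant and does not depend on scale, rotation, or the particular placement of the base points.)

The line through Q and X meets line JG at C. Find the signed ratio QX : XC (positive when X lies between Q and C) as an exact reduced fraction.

QX:XC = -25/2

Assign B = (0, 0), Q = (1, 0), S = (0, 1) — the answer is frame-independent, so this choice is without loss of generality.
1. E is the midpoint of SQ ⇒ E = (1/2, 1/2)
2. G lies on line SB with SG:GB = 3:(-2) ⇒ G = (0, -2)
3. W lies on line SB with SW:WB = 2:1 ⇒ W = (0, 1/3)
4. J is the midpoint of WE ⇒ J = (1/4, 5/12)
5. X is the centroid of triangle BJG ⇒ X = (1/12, -19/36)
line QX meets JG at C = (47/300, -437/900)
X = Q + t·(C−Q) with t = 25/23, so QX:XC = 25/23:-2/23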